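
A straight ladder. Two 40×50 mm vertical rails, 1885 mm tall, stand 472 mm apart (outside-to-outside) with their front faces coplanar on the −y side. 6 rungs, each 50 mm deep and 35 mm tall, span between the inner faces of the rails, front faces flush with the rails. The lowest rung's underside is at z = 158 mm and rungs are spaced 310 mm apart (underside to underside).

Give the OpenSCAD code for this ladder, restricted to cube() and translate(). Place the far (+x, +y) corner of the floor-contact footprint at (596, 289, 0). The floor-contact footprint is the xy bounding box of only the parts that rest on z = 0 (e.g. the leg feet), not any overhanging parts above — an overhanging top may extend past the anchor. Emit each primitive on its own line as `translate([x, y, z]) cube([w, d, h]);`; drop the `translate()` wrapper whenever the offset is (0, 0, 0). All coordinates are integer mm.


translate([124, 239, 0]) cube([40, 50, 1885]);
translate([556, 239, 0]) cube([40, 50, 1885]);
translate([164, 239, 158]) cube([392, 50, 35]);
translate([164, 239, 468]) cube([392, 50, 35]);
translate([164, 239, 778]) cube([392, 50, 35]);
translate([164, 239, 1088]) cube([392, 50, 35]);
translate([164, 239, 1398]) cube([392, 50, 35]);
translate([164, 239, 1708]) cube([392, 50, 35]);


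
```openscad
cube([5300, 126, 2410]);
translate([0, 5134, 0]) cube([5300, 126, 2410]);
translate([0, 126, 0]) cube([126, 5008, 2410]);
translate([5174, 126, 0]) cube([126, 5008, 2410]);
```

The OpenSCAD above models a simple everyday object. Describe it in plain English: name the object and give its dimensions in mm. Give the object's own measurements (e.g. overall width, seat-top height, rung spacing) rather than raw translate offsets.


The wall frame of a small rectangular building: four walls, each 2410 mm tall and 126 mm thick, enclosing a footprint 5300 mm (x) by 5260 mm (y) outside-to-outside, with no floor or roof. The front and back walls (the −y and +y sides) span the full width; the two side walls fit between them.


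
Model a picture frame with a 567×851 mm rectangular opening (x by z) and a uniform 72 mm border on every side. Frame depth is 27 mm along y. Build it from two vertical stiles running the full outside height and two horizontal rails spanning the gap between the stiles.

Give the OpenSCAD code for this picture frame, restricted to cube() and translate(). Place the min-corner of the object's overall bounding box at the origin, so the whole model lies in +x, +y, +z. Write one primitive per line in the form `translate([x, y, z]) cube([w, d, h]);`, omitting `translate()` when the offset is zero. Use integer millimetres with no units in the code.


cube([72, 27, 995]);
translate([639, 0, 0]) cube([72, 27, 995]);
translate([72, 0, 0]) cube([567, 27, 72]);
translate([72, 0, 923]) cube([567, 27, 72]);


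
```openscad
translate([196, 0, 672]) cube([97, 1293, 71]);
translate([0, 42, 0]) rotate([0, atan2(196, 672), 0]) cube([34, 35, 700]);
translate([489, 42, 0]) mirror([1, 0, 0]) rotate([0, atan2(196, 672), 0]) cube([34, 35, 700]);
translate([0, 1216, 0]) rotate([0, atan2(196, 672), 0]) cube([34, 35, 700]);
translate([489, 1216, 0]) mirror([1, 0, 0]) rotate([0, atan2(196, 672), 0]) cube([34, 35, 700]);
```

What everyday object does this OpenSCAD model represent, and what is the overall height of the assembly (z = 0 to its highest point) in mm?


A sawhorse. The overall height is 743 mm.

A beam across two mirrored pairs of raked legs — a sawhorse. The beam's underside is at z = 672 (matching the legs' vertical rise in atan2(196, 672)) and the beam is 71 mm tall, so its top is at 672 + 71 = 743 mm. The raked legs top out at the beam's underside, so that is the highest point.


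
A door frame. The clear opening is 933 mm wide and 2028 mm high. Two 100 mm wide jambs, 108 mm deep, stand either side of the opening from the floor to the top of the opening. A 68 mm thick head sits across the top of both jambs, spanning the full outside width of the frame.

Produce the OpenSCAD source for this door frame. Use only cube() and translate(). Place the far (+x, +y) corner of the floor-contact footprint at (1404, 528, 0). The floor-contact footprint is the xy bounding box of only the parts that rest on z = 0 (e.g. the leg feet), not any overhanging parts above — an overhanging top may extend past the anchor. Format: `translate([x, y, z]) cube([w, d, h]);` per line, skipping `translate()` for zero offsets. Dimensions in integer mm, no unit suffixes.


translate([271, 420, 0]) cube([100, 108, 2028]);
translate([1304, 420, 0]) cube([100, 108, 2028]);
translate([271, 420, 2028]) cube([1133, 108, 68]);


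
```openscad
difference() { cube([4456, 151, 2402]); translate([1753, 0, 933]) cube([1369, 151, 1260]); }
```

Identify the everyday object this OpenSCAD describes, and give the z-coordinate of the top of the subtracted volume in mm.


A wall with a window opening. The window head height is 2193 mm.

A wall with a rectangular opening subtracted — a window. Sill at z = 933, opening 1260 mm tall, so the head is at 933 + 1260 = 2193 mm.


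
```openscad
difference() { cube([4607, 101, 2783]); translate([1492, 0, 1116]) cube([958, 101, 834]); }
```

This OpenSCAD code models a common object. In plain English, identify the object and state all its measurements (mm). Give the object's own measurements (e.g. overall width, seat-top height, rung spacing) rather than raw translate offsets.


A wall 4607 mm long (x), 101 mm thick (y), 2783 mm tall, with a rectangular window opening cut through it. The opening is 958 mm wide and 834 mm tall; its sill is at z = 1116 mm and its near (−x) edge is 1492 mm from the wall's −x end. The opening passes through the full wall thickness.


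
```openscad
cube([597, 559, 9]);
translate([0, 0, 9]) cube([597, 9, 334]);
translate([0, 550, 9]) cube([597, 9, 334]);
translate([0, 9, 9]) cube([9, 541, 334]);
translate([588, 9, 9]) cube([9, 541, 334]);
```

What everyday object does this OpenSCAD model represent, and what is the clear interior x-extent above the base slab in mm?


An open box. The internal width is 579 mm.

A 597×559 base slab with four walls standing on it — an open box. The base is 597 mm wide and the walls are 9 mm thick, so the internal width is 597 − 2 × 9 = 579 mm.


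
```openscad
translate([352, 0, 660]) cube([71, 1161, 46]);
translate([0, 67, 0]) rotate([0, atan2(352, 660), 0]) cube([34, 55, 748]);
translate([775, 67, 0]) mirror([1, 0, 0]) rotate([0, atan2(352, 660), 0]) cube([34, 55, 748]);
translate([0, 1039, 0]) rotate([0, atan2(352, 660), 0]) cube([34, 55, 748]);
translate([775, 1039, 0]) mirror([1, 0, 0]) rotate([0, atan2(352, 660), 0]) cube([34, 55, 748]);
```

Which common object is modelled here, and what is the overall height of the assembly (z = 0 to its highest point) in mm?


A sawhorse. The overall height is 706 mm.

A beam across two mirrored pairs of raked legs — a sawhorse. The beam's underside is at z = 660 (matching the legs' vertical rise in atan2(352, 660)) and the beam is 46 mm tall, so its top is at 660 + 46 = 706 mm. The raked legs top out at the beam's underside, so that is the highest point.


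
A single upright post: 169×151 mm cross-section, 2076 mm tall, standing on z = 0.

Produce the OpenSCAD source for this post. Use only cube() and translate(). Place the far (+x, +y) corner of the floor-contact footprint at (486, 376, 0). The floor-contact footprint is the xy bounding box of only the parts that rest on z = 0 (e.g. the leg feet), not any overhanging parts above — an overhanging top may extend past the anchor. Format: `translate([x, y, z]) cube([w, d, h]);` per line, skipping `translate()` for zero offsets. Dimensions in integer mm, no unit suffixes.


translate([317, 225, 0]) cube([169, 151, 2076]);


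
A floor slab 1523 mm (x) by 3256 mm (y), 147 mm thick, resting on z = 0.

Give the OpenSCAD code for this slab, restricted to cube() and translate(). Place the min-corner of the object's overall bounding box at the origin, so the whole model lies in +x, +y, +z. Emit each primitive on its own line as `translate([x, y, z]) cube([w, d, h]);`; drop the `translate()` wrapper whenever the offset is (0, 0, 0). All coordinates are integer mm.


cube([1523, 3256, 147]);


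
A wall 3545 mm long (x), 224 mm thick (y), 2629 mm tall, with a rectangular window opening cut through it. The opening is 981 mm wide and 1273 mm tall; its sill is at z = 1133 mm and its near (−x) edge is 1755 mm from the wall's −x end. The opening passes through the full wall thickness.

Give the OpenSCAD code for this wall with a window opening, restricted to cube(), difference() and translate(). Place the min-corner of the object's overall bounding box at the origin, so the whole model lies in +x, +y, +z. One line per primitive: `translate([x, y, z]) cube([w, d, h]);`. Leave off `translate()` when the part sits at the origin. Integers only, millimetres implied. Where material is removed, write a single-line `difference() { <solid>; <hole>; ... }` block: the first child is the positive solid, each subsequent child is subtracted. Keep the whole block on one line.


difference() { cube([3545, 224, 2629]); translate([1755, 0, 1133]) cube([981, 224, 1273]); }


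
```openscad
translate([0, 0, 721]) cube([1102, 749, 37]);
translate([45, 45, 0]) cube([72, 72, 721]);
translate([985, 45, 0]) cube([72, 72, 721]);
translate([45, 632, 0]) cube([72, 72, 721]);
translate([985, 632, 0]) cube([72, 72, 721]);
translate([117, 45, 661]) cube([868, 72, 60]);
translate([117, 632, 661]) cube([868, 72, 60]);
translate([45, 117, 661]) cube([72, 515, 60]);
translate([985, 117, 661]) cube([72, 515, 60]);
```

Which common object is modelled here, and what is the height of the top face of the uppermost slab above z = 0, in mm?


A table. The table height is 758 mm.

A 1102×749×37 slab sits at z = 721 on four 72 mm square posts — a table. The top surface is at 721 + 37 = 758 mm.


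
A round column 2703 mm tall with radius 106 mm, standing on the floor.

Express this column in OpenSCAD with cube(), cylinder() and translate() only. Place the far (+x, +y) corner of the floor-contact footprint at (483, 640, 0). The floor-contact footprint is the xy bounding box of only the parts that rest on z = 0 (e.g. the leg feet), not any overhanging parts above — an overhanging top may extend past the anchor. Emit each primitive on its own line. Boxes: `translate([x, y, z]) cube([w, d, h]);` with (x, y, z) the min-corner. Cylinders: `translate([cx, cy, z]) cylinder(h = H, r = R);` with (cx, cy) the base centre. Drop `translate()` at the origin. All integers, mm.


translate([377, 534, 0]) cylinder(h = 2703, r = 106);


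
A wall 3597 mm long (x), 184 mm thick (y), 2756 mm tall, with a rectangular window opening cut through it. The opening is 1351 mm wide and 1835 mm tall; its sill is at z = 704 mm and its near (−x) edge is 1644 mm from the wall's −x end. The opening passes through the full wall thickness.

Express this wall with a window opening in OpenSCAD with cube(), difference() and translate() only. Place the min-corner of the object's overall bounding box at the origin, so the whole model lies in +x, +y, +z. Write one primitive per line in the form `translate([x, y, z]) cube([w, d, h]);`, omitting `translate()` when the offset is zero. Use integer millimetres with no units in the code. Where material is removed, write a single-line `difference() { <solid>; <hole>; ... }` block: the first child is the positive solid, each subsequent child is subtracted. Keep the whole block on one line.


difference() { cube([3597, 184, 2756]); translate([1644, 0, 704]) cube([1351, 184, 1835]); }


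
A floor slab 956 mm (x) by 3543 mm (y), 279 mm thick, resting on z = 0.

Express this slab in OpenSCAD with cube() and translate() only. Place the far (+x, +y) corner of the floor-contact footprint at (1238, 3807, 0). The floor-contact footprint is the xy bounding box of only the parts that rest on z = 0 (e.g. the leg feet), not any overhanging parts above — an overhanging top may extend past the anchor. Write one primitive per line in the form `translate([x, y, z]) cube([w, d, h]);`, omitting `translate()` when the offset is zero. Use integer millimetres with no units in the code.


translate([282, 264, 0]) cube([956, 3543, 279]);


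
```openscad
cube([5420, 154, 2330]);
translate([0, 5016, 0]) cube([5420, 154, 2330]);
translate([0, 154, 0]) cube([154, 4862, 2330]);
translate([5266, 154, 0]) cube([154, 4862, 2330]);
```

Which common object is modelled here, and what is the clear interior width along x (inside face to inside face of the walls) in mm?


A house (or room) frame. The interior width is 5112 mm.

Four 2330 mm walls enclosing a rectangle with no floor or roof — a room or house frame. Outside width is 5420 mm and wall thickness is 154 mm, so the interior width is 5420 − 2 × 154 = 5112 mm.


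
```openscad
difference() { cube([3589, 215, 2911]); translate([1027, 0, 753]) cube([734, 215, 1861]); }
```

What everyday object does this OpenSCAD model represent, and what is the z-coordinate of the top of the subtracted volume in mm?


A wall with a window opening. The window head height is 2614 mm.

A wall with a rectangular opening subtracted — a window. Sill at z = 753, opening 1861 mm tall, so the head is at 753 + 1861 = 2614 mm.


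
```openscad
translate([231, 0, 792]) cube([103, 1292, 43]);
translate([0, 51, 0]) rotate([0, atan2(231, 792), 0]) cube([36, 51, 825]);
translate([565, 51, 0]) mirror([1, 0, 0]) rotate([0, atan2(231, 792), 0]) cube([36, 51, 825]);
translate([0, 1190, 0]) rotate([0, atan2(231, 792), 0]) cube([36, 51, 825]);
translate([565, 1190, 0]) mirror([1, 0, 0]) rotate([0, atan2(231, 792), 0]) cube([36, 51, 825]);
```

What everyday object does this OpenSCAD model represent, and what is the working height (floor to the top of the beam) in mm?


A sawhorse. The overall height is 835 mm.

A beam across two mirrored pairs of raked legs — a sawhorse. The beam's underside is at z = 792 (matching the legs' vertical rise in atan2(231, 792)) and the beam is 43 mm tall, so its top is at 792 + 43 = 835 mm. The raked legs top out at the beam's underside, so that is the highest point.


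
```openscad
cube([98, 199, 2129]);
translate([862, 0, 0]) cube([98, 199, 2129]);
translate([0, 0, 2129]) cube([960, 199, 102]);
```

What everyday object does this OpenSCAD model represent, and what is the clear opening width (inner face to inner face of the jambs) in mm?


A door frame. The clear opening width is 764 mm.

Two 2129 mm tall posts with a header on top — a door frame. The left jamb is 98 mm wide at x = 0; the right jamb starts at x = 862. The clear opening is 862 − 98 = 764 mm.


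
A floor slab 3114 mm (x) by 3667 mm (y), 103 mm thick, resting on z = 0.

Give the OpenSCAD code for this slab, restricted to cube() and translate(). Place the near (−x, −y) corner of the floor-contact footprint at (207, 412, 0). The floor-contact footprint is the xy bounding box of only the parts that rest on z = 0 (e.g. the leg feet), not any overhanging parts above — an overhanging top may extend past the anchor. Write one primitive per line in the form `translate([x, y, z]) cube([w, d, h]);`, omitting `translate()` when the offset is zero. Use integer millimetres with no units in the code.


translate([207, 412, 0]) cube([3114, 3667, 103]);


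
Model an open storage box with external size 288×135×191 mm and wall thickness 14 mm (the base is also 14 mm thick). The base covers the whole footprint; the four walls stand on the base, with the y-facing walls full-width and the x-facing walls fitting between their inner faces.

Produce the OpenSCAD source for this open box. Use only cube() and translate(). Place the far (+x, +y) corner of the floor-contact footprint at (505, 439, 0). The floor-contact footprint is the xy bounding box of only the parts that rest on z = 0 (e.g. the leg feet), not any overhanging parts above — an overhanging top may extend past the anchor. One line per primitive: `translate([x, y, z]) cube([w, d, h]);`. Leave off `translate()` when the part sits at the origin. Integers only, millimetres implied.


translate([217, 304, 0]) cube([288, 135, 14]);
translate([217, 304, 14]) cube([288, 14, 177]);
translate([217, 425, 14]) cube([288, 14, 177]);
translate([217, 318, 14]) cube([14, 107, 177]);
translate([491, 318, 14]) cube([14, 107, 177]);


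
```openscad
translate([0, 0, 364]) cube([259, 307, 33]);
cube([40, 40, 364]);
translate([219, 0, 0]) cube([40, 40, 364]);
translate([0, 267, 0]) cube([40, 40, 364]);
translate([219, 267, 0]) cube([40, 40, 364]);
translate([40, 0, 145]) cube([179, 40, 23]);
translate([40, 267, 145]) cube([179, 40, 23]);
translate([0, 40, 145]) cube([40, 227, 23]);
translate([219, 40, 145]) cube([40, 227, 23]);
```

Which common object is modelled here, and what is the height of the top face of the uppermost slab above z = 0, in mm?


A stool. The seat height is 397 mm.

A 259×307×33 slab at z = 364 on four corner posts — a stool. The seat top is 364 + 33 = 397 mm.


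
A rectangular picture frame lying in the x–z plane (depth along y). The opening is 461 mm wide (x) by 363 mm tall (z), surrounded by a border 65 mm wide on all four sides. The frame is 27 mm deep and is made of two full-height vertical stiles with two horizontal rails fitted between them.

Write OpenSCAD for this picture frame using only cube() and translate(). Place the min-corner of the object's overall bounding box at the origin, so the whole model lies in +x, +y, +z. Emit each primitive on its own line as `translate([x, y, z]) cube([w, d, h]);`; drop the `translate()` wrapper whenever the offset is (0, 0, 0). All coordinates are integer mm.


cube([65, 27, 493]);
translate([526, 0, 0]) cube([65, 27, 493]);
translate([65, 0, 0]) cube([461, 27, 65]);
translate([65, 0, 428]) cube([461, 27, 65]);


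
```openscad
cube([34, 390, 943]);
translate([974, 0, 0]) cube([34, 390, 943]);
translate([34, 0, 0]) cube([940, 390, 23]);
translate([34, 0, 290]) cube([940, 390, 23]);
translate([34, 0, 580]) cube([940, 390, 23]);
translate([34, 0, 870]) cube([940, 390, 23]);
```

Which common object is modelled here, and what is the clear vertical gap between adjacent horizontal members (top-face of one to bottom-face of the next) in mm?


A bookshelf. The clear shelf gap is 267 mm.

Two tall side panels with 4 horizontal boards between them — a bookshelf. The first two shelf undersides are at z = 0 and z = 290; with shelf thickness 23, the clear gap is 290 − 0 − 23 = 267 mm.


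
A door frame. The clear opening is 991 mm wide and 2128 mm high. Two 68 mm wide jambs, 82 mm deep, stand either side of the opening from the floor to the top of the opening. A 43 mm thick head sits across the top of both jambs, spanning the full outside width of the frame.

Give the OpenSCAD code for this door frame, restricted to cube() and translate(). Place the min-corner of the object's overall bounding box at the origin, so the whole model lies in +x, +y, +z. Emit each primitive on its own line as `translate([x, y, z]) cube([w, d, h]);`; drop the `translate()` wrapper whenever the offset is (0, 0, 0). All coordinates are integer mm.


cube([68, 82, 2128]);
translate([1059, 0, 0]) cube([68, 82, 2128]);
translate([0, 0, 2128]) cube([1127, 82, 43]);


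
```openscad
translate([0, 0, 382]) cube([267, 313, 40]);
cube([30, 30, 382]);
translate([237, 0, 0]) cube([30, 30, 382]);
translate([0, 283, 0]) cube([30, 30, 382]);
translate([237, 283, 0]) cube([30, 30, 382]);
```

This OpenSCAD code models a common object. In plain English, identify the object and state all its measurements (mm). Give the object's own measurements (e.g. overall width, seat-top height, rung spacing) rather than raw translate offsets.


A simple wooden stool: a rectangular seat 267 mm (x) by 313 mm (y), 40 mm thick, top face at z = 422 mm, on four square legs, each 30×30 mm in cross-section. The legs rest on z = 0, each flush with a corner of the seat.


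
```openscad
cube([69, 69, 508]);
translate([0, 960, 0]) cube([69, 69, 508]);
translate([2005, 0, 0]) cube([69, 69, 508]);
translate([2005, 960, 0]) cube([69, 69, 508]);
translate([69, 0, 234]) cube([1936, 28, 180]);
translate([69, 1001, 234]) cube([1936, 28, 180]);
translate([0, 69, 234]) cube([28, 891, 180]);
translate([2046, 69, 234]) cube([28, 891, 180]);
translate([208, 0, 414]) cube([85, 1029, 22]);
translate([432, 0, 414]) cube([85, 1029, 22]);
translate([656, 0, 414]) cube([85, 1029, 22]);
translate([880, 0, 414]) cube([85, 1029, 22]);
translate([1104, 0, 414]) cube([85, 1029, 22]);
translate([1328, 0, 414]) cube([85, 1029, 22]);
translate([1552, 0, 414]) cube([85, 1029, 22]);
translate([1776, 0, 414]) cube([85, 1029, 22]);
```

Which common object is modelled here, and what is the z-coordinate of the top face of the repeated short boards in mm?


A bed frame. The slat-top height is 436 mm.

Four posts, four rails, and a row of slats — a bed frame. Slats sit on the rails at z = 234 + 180 = 414; with slat thickness 22, the top is 436 mm.


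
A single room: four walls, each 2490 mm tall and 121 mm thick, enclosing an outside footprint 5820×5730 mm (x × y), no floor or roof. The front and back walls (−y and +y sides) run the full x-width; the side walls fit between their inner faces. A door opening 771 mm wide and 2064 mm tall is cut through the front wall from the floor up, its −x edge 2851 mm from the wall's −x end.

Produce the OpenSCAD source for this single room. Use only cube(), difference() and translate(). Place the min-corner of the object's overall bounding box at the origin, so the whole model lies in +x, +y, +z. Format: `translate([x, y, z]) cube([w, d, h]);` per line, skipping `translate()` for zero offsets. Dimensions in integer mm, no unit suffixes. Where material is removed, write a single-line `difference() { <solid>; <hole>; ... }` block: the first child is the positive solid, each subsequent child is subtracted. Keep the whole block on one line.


difference() { cube([5820, 121, 2490]); translate([2851, 0, 0]) cube([771, 121, 2064]); }
translate([0, 5609, 0]) cube([5820, 121, 2490]);
translate([0, 121, 0]) cube([121, 5488, 2490]);
translate([5699, 121, 0]) cube([121, 5488, 2490]);


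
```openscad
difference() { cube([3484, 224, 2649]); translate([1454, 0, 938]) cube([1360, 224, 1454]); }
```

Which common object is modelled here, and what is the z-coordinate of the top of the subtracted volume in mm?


A wall with a window opening. The window head height is 2392 mm.

A wall with a rectangular opening subtracted — a window. Sill at z = 938, opening 1454 mm tall, so the head is at 938 + 1454 = 2392 mm.


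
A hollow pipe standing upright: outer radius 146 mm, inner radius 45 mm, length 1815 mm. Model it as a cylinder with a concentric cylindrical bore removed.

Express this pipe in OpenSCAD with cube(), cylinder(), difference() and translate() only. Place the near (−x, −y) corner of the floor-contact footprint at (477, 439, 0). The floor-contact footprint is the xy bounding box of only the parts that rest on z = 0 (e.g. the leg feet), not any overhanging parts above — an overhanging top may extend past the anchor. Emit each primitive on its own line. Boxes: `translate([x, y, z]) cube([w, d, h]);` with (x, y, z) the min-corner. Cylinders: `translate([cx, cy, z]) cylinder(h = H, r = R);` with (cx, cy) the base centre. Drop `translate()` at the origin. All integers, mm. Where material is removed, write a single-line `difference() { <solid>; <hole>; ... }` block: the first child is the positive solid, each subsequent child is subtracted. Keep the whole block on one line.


difference() { translate([623, 585, 0]) cylinder(h = 1815, r = 146); translate([623, 585, 0]) cylinder(h = 1815, r = 45); }


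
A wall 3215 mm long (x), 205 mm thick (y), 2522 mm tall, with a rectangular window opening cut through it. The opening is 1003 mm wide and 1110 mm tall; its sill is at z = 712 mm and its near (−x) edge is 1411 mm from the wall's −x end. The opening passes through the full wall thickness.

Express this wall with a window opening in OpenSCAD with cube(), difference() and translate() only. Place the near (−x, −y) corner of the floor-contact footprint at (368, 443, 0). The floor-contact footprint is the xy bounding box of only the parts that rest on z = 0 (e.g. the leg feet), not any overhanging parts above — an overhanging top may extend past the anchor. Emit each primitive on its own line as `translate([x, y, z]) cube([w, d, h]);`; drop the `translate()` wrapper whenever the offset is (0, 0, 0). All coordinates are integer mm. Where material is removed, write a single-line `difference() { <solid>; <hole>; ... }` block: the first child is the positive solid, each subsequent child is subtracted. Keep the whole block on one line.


difference() { translate([368, 443, 0]) cube([3215, 205, 2522]); translate([1779, 443, 712]) cube([1003, 205, 1110]); }


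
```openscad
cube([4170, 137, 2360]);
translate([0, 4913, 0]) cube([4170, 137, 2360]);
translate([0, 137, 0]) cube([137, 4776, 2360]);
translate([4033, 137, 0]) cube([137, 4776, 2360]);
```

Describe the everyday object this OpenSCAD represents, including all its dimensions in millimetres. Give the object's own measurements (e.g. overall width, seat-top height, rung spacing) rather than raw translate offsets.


The wall frame of a small rectangular building: four walls, each 2360 mm tall and 137 mm thick, enclosing a footprint 4170 mm (x) by 5050 mm (y) outside-to-outside, with no floor or roof. The front and back walls (the −y and +y sides) span the full width; the two side walls fit between them.


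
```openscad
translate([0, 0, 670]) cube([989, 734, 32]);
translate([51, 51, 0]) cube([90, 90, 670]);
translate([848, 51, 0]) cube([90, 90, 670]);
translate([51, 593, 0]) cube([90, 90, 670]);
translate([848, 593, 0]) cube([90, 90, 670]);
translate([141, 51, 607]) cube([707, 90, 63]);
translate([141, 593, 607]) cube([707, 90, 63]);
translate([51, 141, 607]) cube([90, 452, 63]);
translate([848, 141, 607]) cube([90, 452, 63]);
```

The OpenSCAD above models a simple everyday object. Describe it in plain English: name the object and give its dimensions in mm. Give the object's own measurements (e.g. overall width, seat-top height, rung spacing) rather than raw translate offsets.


A rectangular dining table. The top is 989×734×32 mm with its upper surface at z = 702 mm. It stands on four 90×90 mm square legs, each inset 51 mm from the nearest pair of top edges, running from the floor to the underside of the top. Four apron rails, 90 mm thick and 63 mm tall, run between adjacent legs with their top edges flush with the underside of the top and their outer faces flush with the legs' outer faces.


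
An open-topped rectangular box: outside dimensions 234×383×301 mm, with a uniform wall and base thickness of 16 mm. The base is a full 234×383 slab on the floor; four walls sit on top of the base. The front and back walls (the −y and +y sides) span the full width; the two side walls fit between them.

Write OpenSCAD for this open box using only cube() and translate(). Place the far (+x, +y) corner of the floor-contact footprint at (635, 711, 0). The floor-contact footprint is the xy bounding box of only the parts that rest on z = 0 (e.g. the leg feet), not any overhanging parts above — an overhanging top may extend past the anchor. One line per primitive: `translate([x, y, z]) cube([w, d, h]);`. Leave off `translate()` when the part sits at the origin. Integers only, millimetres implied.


translate([401, 328, 0]) cube([234, 383, 16]);
translate([401, 328, 16]) cube([234, 16, 285]);
translate([401, 695, 16]) cube([234, 16, 285]);
translate([401, 344, 16]) cube([16, 351, 285]);
translate([619, 344, 16]) cube([16, 351, 285]);


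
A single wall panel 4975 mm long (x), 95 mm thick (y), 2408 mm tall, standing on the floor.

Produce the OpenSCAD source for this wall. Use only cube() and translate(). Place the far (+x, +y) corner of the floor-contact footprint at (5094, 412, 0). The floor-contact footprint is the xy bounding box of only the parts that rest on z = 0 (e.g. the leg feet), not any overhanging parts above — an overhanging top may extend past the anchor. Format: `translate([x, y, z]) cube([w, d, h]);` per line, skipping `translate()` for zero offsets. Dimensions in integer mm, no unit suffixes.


translate([119, 317, 0]) cube([4975, 95, 2408]);


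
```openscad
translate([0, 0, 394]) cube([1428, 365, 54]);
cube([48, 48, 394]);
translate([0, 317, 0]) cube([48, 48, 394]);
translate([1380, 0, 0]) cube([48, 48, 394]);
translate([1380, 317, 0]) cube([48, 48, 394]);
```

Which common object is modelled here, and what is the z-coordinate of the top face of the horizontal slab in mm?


A bench. The seat-top height is 448 mm.

A long slab on four corner posts — a bench. The slab sits at z = 394 with thickness 54, so the top is 394 + 54 = 448 mm.


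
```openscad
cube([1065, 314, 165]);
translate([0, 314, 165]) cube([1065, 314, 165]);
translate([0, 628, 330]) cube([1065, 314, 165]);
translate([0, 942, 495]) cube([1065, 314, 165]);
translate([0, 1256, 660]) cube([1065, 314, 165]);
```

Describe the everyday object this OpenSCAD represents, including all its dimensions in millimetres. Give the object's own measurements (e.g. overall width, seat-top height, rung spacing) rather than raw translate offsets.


A straight staircase of 5 solid steps. Each step is 1065 mm wide (x), 314 mm deep (y, the going) and 165 mm tall (the rise). The first step rests on the floor; each subsequent step sits one going further in +y and one rise higher in +z, directly behind and above the previous step with no overlap.


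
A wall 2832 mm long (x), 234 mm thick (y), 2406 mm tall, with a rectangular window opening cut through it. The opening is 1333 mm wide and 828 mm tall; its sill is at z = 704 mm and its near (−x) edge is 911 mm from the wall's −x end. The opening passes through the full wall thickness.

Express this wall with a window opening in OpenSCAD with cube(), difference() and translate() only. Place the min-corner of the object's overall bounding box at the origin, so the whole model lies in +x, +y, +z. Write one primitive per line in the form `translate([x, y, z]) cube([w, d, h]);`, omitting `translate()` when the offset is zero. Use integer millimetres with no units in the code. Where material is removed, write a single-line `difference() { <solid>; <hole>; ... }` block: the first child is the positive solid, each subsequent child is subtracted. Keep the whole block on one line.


difference() { cube([2832, 234, 2406]); translate([911, 0, 704]) cube([1333, 234, 828]); }


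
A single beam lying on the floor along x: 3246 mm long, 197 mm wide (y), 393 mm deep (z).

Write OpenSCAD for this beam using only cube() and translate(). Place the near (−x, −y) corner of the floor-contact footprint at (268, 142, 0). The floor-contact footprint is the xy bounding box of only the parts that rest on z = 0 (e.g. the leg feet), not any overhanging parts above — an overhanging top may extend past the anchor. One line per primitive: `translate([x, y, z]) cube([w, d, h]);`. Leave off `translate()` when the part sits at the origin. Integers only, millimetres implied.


translate([268, 142, 0]) cube([3246, 197, 393]);


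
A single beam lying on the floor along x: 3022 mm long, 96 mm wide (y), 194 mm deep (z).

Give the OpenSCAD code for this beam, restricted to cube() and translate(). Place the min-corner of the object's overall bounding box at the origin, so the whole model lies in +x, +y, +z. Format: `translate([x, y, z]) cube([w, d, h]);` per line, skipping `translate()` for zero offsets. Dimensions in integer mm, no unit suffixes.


cube([3022, 96, 194]);


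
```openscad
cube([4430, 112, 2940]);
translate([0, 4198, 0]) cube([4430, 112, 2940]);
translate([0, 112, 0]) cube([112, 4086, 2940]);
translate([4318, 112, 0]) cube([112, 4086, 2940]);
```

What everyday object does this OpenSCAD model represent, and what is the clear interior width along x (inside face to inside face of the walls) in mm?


A house (or room) frame. The interior width is 4206 mm.

Four 2940 mm walls enclosing a rectangle with no floor or roof — a room or house frame. Outside width is 4430 mm and wall thickness is 112 mm, so the interior width is 4430 − 2 × 112 = 4206 mm.


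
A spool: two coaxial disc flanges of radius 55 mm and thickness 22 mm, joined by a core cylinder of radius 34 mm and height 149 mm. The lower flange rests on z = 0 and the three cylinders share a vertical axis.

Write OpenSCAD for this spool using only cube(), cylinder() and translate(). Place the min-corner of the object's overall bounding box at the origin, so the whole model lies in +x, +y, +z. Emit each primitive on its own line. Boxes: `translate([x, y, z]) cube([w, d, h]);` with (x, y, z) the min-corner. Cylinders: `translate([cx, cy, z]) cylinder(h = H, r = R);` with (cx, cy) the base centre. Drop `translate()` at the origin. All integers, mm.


translate([55, 55, 0]) cylinder(h = 22, r = 55);
translate([55, 55, 22]) cylinder(h = 149, r = 34);
translate([55, 55, 171]) cylinder(h = 22, r = 55);


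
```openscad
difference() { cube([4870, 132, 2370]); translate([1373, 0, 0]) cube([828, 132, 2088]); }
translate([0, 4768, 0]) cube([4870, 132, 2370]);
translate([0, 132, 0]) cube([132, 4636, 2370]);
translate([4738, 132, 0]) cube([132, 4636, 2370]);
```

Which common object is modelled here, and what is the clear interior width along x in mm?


A single room. The interior width is 4606 mm.

Four walls enclosing a rectangle with a door in the front wall — a room. Outside width 4870 minus two 132 mm walls gives 4606 mm.


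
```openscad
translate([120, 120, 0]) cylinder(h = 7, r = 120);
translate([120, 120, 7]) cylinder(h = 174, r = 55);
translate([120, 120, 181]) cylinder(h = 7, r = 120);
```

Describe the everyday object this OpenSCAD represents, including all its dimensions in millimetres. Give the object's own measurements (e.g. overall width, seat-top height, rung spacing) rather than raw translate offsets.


A spool: two coaxial disc flanges of radius 120 mm and thickness 7 mm, joined by a core cylinder of radius 55 mm and height 174 mm. The lower flange rests on z = 0 and the three cylinders share a vertical axis.


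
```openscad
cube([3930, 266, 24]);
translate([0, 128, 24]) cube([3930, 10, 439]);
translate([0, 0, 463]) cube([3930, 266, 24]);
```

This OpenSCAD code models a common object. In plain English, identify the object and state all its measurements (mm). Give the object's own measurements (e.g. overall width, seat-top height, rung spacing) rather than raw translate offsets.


An I-beam lying along x, 3930 mm long. Overall section height 487 mm. Two flanges 266 mm wide (y) and 24 mm thick, one on the floor and one at the top; a web 10 mm thick runs between them, centred on the flange width.


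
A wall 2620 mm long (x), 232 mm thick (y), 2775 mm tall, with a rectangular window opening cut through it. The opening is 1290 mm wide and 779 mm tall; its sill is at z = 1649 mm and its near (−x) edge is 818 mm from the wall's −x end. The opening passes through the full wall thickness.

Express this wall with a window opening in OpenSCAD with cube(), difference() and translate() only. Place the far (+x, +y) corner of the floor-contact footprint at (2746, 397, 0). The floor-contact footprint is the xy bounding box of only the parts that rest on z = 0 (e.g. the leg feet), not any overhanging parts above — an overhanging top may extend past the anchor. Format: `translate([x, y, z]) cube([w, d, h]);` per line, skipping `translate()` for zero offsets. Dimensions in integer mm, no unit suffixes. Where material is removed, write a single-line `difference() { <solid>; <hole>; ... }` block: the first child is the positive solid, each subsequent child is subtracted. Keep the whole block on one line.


difference() { translate([126, 165, 0]) cube([2620, 232, 2775]); translate([944, 165, 1649]) cube([1290, 232, 779]); }


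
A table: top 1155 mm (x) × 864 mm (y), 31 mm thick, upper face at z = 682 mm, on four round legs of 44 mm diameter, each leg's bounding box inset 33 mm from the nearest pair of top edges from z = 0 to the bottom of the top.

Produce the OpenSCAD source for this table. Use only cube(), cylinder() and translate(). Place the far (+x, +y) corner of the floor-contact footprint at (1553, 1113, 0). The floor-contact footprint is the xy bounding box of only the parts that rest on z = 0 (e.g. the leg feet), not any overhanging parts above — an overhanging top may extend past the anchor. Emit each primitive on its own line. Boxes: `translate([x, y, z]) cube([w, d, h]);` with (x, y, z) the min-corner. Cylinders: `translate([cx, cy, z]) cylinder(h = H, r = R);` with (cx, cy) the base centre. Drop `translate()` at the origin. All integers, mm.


translate([431, 282, 651]) cube([1155, 864, 31]);
translate([486, 337, 0]) cylinder(h = 651, r = 22);
translate([1531, 337, 0]) cylinder(h = 651, r = 22);
translate([486, 1091, 0]) cylinder(h = 651, r = 22);
translate([1531, 1091, 0]) cylinder(h = 651, r = 22);


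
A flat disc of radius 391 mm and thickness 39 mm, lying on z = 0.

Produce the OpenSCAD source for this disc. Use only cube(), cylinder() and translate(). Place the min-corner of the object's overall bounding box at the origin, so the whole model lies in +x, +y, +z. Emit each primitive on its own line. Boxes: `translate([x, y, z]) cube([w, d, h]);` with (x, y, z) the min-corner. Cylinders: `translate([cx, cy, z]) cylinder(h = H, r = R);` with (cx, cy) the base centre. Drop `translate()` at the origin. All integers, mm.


translate([391, 391, 0]) cylinder(h = 39, r = 391);


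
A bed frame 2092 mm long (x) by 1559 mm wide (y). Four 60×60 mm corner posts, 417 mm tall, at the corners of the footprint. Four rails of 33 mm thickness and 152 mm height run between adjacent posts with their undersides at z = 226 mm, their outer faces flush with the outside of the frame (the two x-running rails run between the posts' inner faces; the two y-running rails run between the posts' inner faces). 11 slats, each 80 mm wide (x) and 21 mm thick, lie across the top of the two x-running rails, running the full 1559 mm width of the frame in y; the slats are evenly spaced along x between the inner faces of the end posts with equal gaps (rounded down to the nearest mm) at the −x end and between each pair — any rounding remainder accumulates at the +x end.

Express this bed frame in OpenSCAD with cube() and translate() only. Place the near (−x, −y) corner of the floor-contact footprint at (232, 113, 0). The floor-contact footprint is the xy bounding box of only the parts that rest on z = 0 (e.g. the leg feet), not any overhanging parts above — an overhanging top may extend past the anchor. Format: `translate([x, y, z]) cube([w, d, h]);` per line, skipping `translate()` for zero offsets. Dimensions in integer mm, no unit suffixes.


translate([232, 113, 0]) cube([60, 60, 417]);
translate([232, 1612, 0]) cube([60, 60, 417]);
translate([2264, 113, 0]) cube([60, 60, 417]);
translate([2264, 1612, 0]) cube([60, 60, 417]);
translate([292, 113, 226]) cube([1972, 33, 152]);
translate([292, 1639, 226]) cube([1972, 33, 152]);
translate([232, 173, 226]) cube([33, 1439, 152]);
translate([2291, 173, 226]) cube([33, 1439, 152]);
translate([383, 113, 378]) cube([80, 1559, 21]);
translate([554, 113, 378]) cube([80, 1559, 21]);
translate([725, 113, 378]) cube([80, 1559, 21]);
translate([896, 113, 378]) cube([80, 1559, 21]);
translate([1067, 113, 378]) cube([80, 1559, 21]);
translate([1238, 113, 378]) cube([80, 1559, 21]);
translate([1409, 113, 378]) cube([80, 1559, 21]);
translate([1580, 113, 378]) cube([80, 1559, 21]);
translate([1751, 113, 378]) cube([80, 1559, 21]);
translate([1922, 113, 378]) cube([80, 1559, 21]);
translate([2093, 113, 378]) cube([80, 1559, 21]);


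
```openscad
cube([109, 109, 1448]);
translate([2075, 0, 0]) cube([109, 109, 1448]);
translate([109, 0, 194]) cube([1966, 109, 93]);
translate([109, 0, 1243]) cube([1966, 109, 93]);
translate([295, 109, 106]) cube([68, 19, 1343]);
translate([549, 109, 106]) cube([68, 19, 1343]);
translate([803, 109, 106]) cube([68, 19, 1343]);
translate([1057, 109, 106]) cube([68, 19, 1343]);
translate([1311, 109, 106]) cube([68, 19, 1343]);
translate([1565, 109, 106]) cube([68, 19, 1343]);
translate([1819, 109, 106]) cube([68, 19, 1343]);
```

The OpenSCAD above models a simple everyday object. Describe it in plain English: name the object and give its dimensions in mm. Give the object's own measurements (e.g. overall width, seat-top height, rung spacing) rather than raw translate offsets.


A fence section. Two 109×109 mm posts, 1448 mm tall, stand on the floor with a clear span of 1966 mm between their inner faces. Two horizontal rails of 109×93 mm section span the gap between the posts with their undersides at z = 194 mm and z = 1243 mm, flush with the posts' −y face. 7 pickets, each 68 mm wide, 19 mm thick and 1343 mm tall, are fixed to the +y face of the rails with their bottoms at z = 106 mm, spaced across the span with a 186 mm gap after the −x post and between neighbouring pickets, with 188 mm left before the +x post.
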